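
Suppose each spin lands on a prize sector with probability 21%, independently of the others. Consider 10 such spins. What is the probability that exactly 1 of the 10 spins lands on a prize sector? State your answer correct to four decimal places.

X ~ Binomial(n=10, p=0.21).
P(X=1) = C(10,1) · p^1 · (1−p)^9
= 10 · 0.21 · 0.11985 = 0.251688

0.2517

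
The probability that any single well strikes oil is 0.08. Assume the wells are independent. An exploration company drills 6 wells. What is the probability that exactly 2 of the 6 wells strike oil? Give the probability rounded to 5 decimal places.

0.06877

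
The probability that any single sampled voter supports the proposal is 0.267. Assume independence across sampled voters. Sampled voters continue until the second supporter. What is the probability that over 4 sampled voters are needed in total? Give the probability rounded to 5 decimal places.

Needing more than 4 sampled voters ⇔ fewer than 2 successes in the first 4. With X ~ Binomial(4, 0.267), P(Y > 4) = P(X ≤ 1).
  k=0: C(4,0)·0.267^0·0.733^4 = 0.2886795
  k=1: C(4,1)·0.267^1·0.733^3 = 0.4206135
P(X ≤ 1) = 0.7092929

0.70929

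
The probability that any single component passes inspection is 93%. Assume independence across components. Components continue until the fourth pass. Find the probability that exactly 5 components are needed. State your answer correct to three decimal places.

Y = trial on which the fourth success occurs; negative binomial, r=4, p=0.93.
P(Y=5) = C(4,3) · p^4 · (1−p)^1
= 4 · 0.74805 · 0.07 = 0.20945

0.209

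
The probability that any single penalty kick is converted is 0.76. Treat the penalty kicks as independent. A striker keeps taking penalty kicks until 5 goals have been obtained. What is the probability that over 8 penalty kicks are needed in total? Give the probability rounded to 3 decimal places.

0.100

Needing more than 8 penalty kicks ⇔ fewer than 5 successes in the first 8. With X ~ Binomial(8, 0.76), P(Y > 8) = P(X ≤ 4).
  k=0: C(8,0)·0.76^0·0.24^8 = 0.00001
  k=1: C(8,1)·0.76^1·0.24^7 = 0.00028
  k=2: C(8,2)·0.76^2·0.24^6 = 0.00309
  k=3: C(8,3)·0.76^3·0.24^5 = 0.01957
  k=4: C(8,4)·0.76^4·0.24^4 = 0.07748
P(X ≤ 4) = 0.10044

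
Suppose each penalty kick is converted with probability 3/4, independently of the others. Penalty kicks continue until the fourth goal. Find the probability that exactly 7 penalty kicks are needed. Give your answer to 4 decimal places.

0.0989

Y = trial on which the fourth success occurs; negative binomial, r=4, p=0.75.
P(Y=7) = C(6,3) · p^4 · (1−p)^3
= 20 · 0.31641 · 0.015625 = 0.098877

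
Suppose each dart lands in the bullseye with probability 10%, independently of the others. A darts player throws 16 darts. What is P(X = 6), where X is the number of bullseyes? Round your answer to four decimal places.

0.0028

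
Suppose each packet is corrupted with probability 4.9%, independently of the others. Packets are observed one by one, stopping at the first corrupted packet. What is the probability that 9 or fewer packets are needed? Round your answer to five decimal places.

0.36375

Y = number of packets to the first success; geometric, p = 0.049.
P(Y ≤ 9) = 1 − (1−p)^9 = 1 − 0.6362454 = 0.3637546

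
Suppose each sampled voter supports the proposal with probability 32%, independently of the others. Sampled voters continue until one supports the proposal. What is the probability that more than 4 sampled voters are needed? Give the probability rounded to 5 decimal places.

0.21381

Y = number of sampled voters to the first success; geometric, p = 0.32.
P(Y > 4) = P(first 4 all fail) = (1−p)^4 = 0.2138138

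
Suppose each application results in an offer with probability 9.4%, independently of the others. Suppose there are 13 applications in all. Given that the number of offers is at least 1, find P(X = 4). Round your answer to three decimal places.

X ~ Binomial(13, 0.094). Want P(X=4 | X≥1) = P(X=4) / P(X≥1).
P(X=4) = C(13,4)·0.094^4·0.906^9 = 0.02296
P(X≥1) = 1 − 0.27712 = 0.72288
Ratio = 0.02296 / 0.72288 = 0.03176

0.032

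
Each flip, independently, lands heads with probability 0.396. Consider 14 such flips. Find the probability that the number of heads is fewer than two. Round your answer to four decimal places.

0.0088

X ~ Binomial(14, 0.396); P(X ≤ 1) = Σ C(14,k) p^k (1−p)^(14−k) over k:
  k=0: C(14,0)·0.396^0·0.604^14 = 0.000860
  k=1: C(14,1)·0.396^1·0.604^13 = 0.007894
Total = 0.008754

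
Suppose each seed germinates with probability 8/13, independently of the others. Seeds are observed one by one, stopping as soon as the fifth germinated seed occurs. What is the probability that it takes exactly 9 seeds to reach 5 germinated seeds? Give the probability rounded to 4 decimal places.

Y = trial on which the fifth success occurs; negative binomial, r=5, p=0.615385.
P(Y=9) = C(8,4) · p^5 · (1−p)^4
= 70 · 0.088254 · 0.021883 = 0.135188

0.1352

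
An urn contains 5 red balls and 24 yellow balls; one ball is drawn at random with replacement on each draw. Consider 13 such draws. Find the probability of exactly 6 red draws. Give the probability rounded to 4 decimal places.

0.0120

X ~ Binomial(n=13, p=0.172414).
P(X=6) = C(13,6) · p^6 · (1−p)^7
= 1716 · 2.6268e-05 · 0.26588 = 0.011985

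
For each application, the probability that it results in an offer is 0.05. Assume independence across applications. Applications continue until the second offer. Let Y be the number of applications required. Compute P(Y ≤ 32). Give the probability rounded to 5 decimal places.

0.48004

Finishing within 32 applications ⇔ at least 2 successes in the first 32. With X ~ Binomial(32, 0.05), P(Y ≤ 32) = 1 − P(X ≤ 1).
  k=0: C(32,0)·0.05^0·0.95^32 = 0.1937115
  k=1: C(32,1)·0.05^1·0.95^31 = 0.3262509
1 − 0.5199624 = 0.4800376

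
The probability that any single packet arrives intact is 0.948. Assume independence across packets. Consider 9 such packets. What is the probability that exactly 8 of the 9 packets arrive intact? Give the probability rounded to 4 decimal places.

0.3053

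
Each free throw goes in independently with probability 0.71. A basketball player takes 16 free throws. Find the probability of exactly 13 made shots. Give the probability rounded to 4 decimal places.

0.1591

X ~ Binomial(n=16, p=0.71).
P(X=13) = C(16,13) · p^13 · (1−p)^3
= 560 · 0.011651 · 0.024389 = 0.159126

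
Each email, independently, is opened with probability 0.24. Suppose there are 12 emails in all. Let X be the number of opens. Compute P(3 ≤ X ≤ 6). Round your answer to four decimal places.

0.5664

X ~ Binomial(12, 0.24); P(3 ≤ X ≤ 6) = Σ C(12,k) p^k (1−p)^(12−k) over k:
  k=3: C(12,3)·0.24^3·0.76^9 = 0.257264
  k=4: C(12,4)·0.24^4·0.76^8 = 0.182793
  k=5: C(12,5)·0.24^5·0.76^7 = 0.092358
  k=6: C(12,6)·0.24^6·0.76^6 = 0.034027
Total = 0.566442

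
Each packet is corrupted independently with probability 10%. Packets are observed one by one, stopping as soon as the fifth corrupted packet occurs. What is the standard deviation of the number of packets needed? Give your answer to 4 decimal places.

Y = total packets until the fifth success; negative binomial with r=5, p=0.10.
SD(Y) = √[r(1−p)/p²] = √(450.000000) = 21.213203

21.2132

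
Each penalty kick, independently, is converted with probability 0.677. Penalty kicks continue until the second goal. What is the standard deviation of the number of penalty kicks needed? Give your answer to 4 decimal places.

1.1872

Y = total penalty kicks until the second success; negative binomial with r=2, p=0.677.
SD(Y) = √[r(1−p)/p²] = √(1.409468) = 1.187210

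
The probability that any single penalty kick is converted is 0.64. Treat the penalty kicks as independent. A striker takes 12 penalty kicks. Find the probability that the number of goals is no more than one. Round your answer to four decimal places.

X ~ Binomial(12, 0.64); P(X ≤ 1) = Σ C(12,k) p^k (1−p)^(12−k) over k:
  k=0: C(12,0)·0.64^0·0.36^12 = 0.000005
  k=1: C(12,1)·0.64^1·0.36^11 = 0.000101
Total = 0.000106

0.0001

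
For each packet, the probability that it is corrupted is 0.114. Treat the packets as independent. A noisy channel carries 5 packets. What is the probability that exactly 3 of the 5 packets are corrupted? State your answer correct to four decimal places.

0.0116

X ~ Binomial(n=5, p=0.114).
P(X=3) = C(5,3) · p^3 · (1−p)^2
= 10 · 0.0014815 · 0.785 = 0.011630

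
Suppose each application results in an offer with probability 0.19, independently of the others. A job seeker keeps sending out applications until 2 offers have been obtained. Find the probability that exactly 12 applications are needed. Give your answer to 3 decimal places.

Y = trial on which the second success occurs; negative binomial, r=2, p=0.19.
P(Y=12) = C(11,1) · p^2 · (1−p)^10
= 11 · 0.0361 · 0.12158 = 0.04828

0.048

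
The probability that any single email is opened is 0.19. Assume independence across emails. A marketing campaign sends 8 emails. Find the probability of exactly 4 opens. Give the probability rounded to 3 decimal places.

0.039

X ~ Binomial(n=8, p=0.19).
P(X=4) = C(8,4) · p^4 · (1−p)^4
= 70 · 0.0013032 · 0.43047 = 0.03927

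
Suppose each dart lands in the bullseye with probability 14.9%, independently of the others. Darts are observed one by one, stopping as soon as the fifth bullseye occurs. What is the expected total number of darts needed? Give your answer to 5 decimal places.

33.55705

Y = total darts until the fifth success; negative binomial with r=5, p=0.149.
E[Y] = r / p = 5 / 0.149 = 33.5570470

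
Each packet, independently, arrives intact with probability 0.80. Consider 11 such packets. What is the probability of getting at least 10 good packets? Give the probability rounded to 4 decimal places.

X ~ Binomial(11, 0.80); P(X ≥ 10) = Σ C(11,k) p^k (1−p)^(11−k) over k:
  k=10: C(11,10)·0.80^10·0.20^1 = 0.236223
  k=11: C(11,11)·0.80^11·0.20^0 = 0.085899
Total = 0.322123

0.3221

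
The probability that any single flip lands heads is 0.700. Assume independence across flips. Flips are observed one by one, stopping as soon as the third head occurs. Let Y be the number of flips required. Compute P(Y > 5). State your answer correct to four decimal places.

Needing more than 5 flips ⇔ fewer than 3 successes in the first 5. With X ~ Binomial(5, 0.70), P(Y > 5) = P(X ≤ 2).
  k=0: C(5,0)·0.70^0·0.30^5 = 0.002430
  k=1: C(5,1)·0.70^1·0.30^4 = 0.028350
  k=2: C(5,2)·0.70^2·0.30^3 = 0.132300
P(X ≤ 2) = 0.163080

0.1631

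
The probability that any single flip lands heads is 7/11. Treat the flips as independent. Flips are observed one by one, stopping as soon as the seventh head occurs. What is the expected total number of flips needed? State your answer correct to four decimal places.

Y = total flips until the seventh success; negative binomial with r=7, p=0.636364.
E[Y] = r / p = 7 / 0.636364 = 11.000000

11.0000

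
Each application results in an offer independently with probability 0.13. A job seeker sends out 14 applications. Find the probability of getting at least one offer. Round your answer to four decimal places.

0.8577

P(at least one) = 1 − P(none) = 1 − (1 − 0.13)^14
= 1 − 0.142321 = 0.857679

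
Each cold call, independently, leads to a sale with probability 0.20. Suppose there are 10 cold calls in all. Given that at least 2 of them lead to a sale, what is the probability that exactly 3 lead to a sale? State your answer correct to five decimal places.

0.32254

X ~ Binomial(10, 0.20). Want P(X=3 | X≥2) = P(X=3) / P(X≥2).
P(X=3) = C(10,3)·0.20^3·0.80^7 = 0.2013266
P(X≥2) = 1 − 0.1073742 − 0.2684355 = 0.6241904
Ratio = 0.2013266 / 0.6241904 = 0.3225404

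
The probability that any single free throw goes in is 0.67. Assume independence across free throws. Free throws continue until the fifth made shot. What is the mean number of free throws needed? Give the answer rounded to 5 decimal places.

Y = total free throws until the fifth success; negative binomial with r=5, p=0.67.
E[Y] = r / p = 5 / 0.67 = 7.4626866

7.46269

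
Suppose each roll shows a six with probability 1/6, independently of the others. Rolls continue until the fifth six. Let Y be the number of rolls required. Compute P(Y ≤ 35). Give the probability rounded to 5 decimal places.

0.71568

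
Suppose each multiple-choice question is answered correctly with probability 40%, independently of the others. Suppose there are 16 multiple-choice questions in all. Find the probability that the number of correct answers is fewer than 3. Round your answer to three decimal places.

0.018

X ~ Binomial(16, 0.40); P(X ≤ 2) = Σ C(16,k) p^k (1−p)^(16−k) over k:
  k=0: C(16,0)·0.40^0·0.60^16 = 0.00028
  k=1: C(16,1)·0.40^1·0.60^15 = 0.00301
  k=2: C(16,2)·0.40^2·0.60^14 = 0.01505
Total = 0.01834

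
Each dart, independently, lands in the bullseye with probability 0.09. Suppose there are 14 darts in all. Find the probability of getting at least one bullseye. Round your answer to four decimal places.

P(at least one) = 1 − P(none) = 1 − (1 − 0.09)^14
= 1 − 0.267042 = 0.732958

0.7330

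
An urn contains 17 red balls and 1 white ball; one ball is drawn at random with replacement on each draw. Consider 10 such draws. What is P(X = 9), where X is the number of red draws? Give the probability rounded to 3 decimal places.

X ~ Binomial(n=10, p=0.944444).
P(X=9) = C(10,9) · p^9 · (1−p)^1
= 10 · 0.59784 · 0.055556 = 0.33214

0.332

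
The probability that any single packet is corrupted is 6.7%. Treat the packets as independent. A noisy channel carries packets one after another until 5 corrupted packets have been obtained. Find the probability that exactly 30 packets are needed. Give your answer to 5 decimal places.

Y = trial on which the fifth success occurs; negative binomial, r=5, p=0.067.
P(Y=30) = C(29,4) · p^5 · (1−p)^25
= 23751 · 1.3501e-06 · 0.17662 = 0.0056637

0.00566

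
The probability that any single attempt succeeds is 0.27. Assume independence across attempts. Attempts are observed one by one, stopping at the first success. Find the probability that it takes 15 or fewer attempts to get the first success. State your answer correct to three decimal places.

Y = number of attempts to the first success; geometric, p = 0.27.
P(Y ≤ 15) = 1 − (1−p)^15 = 1 − 0.00891 = 0.99109

0.991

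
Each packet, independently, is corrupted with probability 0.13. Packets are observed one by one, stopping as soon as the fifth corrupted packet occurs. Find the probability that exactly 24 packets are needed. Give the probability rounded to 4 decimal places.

0.0233

Y = trial on which the fifth success occurs; negative binomial, r=5, p=0.13.
P(Y=24) = C(23,4) · p^5 · (1−p)^19
= 8855 · 3.7129e-05 · 0.070936 = 0.023322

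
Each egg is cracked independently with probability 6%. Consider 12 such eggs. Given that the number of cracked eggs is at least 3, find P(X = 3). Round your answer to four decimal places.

X ~ Binomial(12, 0.06). Want P(X=3 | X≥3) = P(X=3) / P(X≥3).
P(X=3) = C(12,3)·0.06^3·0.94^9 = 0.027229
P(X≥3) = 1 − 0.475920 − 0.364535 − 0.127975 = 0.031570
Ratio = 0.027229 / 0.031570 = 0.862486

0.8625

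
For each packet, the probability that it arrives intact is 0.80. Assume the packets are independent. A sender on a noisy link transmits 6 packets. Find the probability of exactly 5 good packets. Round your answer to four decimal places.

0.3932

X ~ Binomial(n=6, p=0.80).
P(X=5) = C(6,5) · p^5 · (1−p)^1
= 6 · 0.32768 · 0.2 = 0.393216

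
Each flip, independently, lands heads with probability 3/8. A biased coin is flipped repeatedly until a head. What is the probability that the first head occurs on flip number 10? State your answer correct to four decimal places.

0.0055

Geometric (trials to first success), p = 0.375.
P(Y = 10) = (1−p)^9 · p = 0.014552 · 0.375 = 0.005457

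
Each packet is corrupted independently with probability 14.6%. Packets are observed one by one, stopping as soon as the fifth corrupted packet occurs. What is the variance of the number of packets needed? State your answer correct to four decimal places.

200.3190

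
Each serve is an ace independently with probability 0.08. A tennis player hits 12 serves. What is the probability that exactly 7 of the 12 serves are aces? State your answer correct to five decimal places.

X ~ Binomial(n=12, p=0.08).
P(X=7) = C(12,7) · p^7 · (1−p)^5
= 792 · 2.0972e-08 · 0.65908 = 0.0000109

0.00001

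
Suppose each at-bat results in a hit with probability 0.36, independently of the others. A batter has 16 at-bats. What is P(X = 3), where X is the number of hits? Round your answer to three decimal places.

0.079

X ~ Binomial(n=16, p=0.36).
P(X=3) = C(16,3) · p^3 · (1−p)^13
= 560 · 0.046656 · 0.0030223 = 0.07897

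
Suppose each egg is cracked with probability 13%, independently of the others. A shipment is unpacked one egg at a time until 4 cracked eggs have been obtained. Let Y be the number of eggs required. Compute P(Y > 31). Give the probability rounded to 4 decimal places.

Needing more than 31 eggs ⇔ fewer than 4 successes in the first 31. With X ~ Binomial(31, 0.13), P(Y > 31) = P(X ≤ 3).
  k=0: C(31,0)·0.13^0·0.87^31 = 0.013338
  k=1: C(31,1)·0.13^1·0.87^30 = 0.061785
  k=2: C(31,2)·0.13^2·0.87^29 = 0.138483
  k=3: C(31,3)·0.13^3·0.87^28 = 0.200032
P(X ≤ 3) = 0.413638

0.4136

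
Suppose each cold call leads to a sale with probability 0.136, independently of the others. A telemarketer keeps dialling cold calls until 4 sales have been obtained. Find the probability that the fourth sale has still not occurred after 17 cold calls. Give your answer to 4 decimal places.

Needing more than 17 cold calls ⇔ fewer than 4 successes in the first 17. With X ~ Binomial(17, 0.136), P(Y > 17) = P(X ≤ 3).
  k=0: C(17,0)·0.136^0·0.864^17 = 0.083317
  k=1: C(17,1)·0.136^1·0.864^16 = 0.222950
  k=2: C(17,2)·0.136^2·0.864^15 = 0.280752
  k=3: C(17,3)·0.136^3·0.864^14 = 0.220962
P(X ≤ 3) = 0.807981

0.8080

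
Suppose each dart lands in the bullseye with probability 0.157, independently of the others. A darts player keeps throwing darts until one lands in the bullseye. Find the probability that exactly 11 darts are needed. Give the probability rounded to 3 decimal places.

0.028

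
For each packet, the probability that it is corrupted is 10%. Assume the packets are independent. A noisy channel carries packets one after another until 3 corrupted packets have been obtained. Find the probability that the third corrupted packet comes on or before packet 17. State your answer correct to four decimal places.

0.2382

Finishing within 17 packets ⇔ at least 3 successes in the first 17. With X ~ Binomial(17, 0.10), P(Y ≤ 17) = 1 − P(X ≤ 2).
  k=0: C(17,0)·0.10^0·0.90^17 = 0.166772
  k=1: C(17,1)·0.10^1·0.90^16 = 0.315013
  k=2: C(17,2)·0.10^2·0.90^15 = 0.280012
1 − 0.761797 = 0.238203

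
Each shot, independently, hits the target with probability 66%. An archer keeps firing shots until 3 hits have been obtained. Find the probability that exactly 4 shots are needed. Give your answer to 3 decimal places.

0.293

Y = trial on which the third success occurs; negative binomial, r=3, p=0.66.
P(Y=4) = C(3,2) · p^3 · (1−p)^1
= 3 · 0.2875 · 0.34 = 0.29325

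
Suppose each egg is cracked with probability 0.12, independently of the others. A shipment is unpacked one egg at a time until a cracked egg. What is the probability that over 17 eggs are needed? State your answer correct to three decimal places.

Y = number of eggs to the first success; geometric, p = 0.12.
P(Y > 17) = P(first 17 all fail) = (1−p)^17 = 0.11382

0.114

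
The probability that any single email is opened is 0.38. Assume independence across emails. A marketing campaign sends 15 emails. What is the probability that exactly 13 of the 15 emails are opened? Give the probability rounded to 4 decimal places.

0.0001

X ~ Binomial(n=15, p=0.38).
P(X=13) = C(15,13) · p^13 · (1−p)^2
= 105 · 3.445e-06 · 0.3844 = 0.000139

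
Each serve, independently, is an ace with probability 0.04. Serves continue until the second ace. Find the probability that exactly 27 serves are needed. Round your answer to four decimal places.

Y = trial on which the second success occurs; negative binomial, r=2, p=0.04.
P(Y=27) = C(26,1) · p^2 · (1−p)^25
= 26 · 0.0016 · 0.3604 = 0.014993

0.0150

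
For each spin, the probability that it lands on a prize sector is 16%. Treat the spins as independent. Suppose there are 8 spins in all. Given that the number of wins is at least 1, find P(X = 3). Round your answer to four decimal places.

0.1275

X ~ Binomial(8, 0.16). Want P(X=3 | X≥1) = P(X=3) / P(X≥1).
P(X=3) = C(8,3)·0.16^3·0.84^5 = 0.095928
P(X≥1) = 1 − 0.247876 = 0.752124
Ratio = 0.095928 / 0.752124 = 0.127542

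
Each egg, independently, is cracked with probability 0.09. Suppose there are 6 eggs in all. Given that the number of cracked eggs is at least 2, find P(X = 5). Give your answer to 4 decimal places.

X ~ Binomial(6, 0.09). Want P(X=5 | X≥2) = P(X=5) / P(X≥2).
P(X=5) = C(6,5)·0.09^5·0.91^1 = 0.000032
P(X≥2) = 1 − 0.567869 − 0.336977 = 0.095153
Ratio = 0.000032 / 0.095153 = 0.000339

0.0003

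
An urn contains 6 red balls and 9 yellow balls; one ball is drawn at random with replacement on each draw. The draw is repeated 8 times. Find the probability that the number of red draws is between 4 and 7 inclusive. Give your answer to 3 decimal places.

X ~ Binomial(8, 0.40); P(4 ≤ X ≤ 7) = Σ C(8,k) p^k (1−p)^(8−k) over k:
  k=4: C(8,4)·0.40^4·0.60^4 = 0.23224
  k=5: C(8,5)·0.40^5·0.60^3 = 0.12386
  k=6: C(8,6)·0.40^6·0.60^2 = 0.04129
  k=7: C(8,7)·0.40^7·0.60^1 = 0.00786
Total = 0.40526

0.405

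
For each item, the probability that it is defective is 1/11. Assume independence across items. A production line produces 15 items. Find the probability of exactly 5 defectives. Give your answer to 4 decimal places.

0.0072

X ~ Binomial(n=15, p=0.090909).
P(X=5) = C(15,5) · p^5 · (1−p)^10
= 3003 · 6.2092e-06 · 0.38554 = 0.007189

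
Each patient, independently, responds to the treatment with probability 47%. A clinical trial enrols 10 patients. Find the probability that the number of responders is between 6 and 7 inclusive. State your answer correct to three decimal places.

0.269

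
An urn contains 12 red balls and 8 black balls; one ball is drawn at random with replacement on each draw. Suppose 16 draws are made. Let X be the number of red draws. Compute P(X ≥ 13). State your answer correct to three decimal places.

0.065

X ~ Binomial(16, 0.60); P(X ≥ 13) = Σ C(16,k) p^k (1−p)^(16−k) over k:
  k=13: C(16,13)·0.60^13·0.40^3 = 0.04681
  k=14: C(16,14)·0.60^14·0.40^2 = 0.01505
  k=15: C(16,15)·0.60^15·0.40^1 = 0.00301
  k=16: C(16,16)·0.60^16·0.40^0 = 0.00028
Total = 0.06515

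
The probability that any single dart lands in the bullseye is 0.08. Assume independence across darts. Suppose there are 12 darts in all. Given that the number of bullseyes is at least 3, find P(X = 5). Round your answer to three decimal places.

0.022

X ~ Binomial(12, 0.08). Want P(X=5 | X≥3) = P(X=5) / P(X≥3).
P(X=5) = C(12,5)·0.08^5·0.92^7 = 0.00145
P(X≥3) = 1 − 0.36767 − 0.38365 − 0.18349 = 0.06520
Ratio = 0.00145 / 0.06520 = 0.02221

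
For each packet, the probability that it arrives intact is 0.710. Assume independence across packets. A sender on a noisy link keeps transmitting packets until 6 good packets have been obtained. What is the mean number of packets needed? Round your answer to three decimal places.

8.451

Y = total packets until the sixth success; negative binomial with r=6, p=0.71.
E[Y] = r / p = 6 / 0.71 = 8.45070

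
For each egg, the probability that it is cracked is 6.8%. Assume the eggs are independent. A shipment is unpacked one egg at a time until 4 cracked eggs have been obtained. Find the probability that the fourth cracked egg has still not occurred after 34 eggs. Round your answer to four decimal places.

0.8020

Needing more than 34 eggs ⇔ fewer than 4 successes in the first 34. With X ~ Binomial(34, 0.068), P(Y > 34) = P(X ≤ 3).
  k=0: C(34,0)·0.068^0·0.932^34 = 0.091231
  k=1: C(34,1)·0.068^1·0.932^33 = 0.226315
  k=2: C(34,2)·0.068^2·0.932^32 = 0.272452
  k=3: C(34,3)·0.068^3·0.932^31 = 0.212037
P(X ≤ 3) = 0.802034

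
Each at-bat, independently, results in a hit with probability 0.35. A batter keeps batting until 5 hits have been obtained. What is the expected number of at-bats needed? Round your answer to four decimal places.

14.2857

Y = total at-bats until the fifth success; negative binomial with r=5, p=0.35.
E[Y] = r / p = 5 / 0.35 = 14.285714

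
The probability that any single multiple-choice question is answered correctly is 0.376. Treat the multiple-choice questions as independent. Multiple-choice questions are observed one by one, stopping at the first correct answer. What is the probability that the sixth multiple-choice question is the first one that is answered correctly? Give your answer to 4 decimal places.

Geometric (trials to first success), p = 0.376.
P(Y = 6) = (1−p)^5 · p = 0.094607 · 0.376 = 0.035572

0.0356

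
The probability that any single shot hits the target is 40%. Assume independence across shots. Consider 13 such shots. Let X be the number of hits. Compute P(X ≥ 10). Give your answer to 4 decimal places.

X ~ Binomial(13, 0.40); P(X ≥ 10) = Σ C(13,k) p^k (1−p)^(13−k) over k:
  k=10: C(13,10)·0.40^10·0.60^3 = 0.006478
  k=11: C(13,11)·0.40^11·0.60^2 = 0.001178
  k=12: C(13,12)·0.40^12·0.60^1 = 0.000131
  k=13: C(13,13)·0.40^13·0.60^0 = 0.000007
Total = 0.007793

0.0078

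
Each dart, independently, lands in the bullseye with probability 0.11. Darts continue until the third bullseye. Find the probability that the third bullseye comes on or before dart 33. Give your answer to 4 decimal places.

0.7191

Finishing within 33 darts ⇔ at least 3 successes in the first 33. With X ~ Binomial(33, 0.11), P(Y ≤ 33) = 1 − P(X ≤ 2).
  k=0: C(33,0)·0.11^0·0.89^33 = 0.021373
  k=1: C(33,1)·0.11^1·0.89^32 = 0.087174
  k=2: C(33,2)·0.11^2·0.89^31 = 0.172389
1 − 0.280936 = 0.719064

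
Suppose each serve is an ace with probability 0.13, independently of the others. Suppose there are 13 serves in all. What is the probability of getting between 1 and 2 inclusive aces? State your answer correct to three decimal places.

0.603

X ~ Binomial(13, 0.13); P(1 ≤ X ≤ 2) = Σ C(13,k) p^k (1−p)^(13−k) over k:
  k=1: C(13,1)·0.13^1·0.87^12 = 0.31777
  k=2: C(13,2)·0.13^2·0.87^11 = 0.28490
Total = 0.60267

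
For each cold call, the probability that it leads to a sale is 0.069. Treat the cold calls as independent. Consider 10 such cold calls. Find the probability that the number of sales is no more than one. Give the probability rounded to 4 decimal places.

0.8518

X ~ Binomial(10, 0.069); P(X ≤ 1) = Σ C(10,k) p^k (1−p)^(10−k) over k:
  k=0: C(10,0)·0.069^0·0.931^10 = 0.489212
  k=1: C(10,1)·0.069^1·0.931^9 = 0.362574
Total = 0.851785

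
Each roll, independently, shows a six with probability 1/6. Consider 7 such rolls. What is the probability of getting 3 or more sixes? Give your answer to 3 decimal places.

0.096

X ~ Binomial(7, 0.166667); P(X ≥ 3) = Σ C(7,k) p^k (1−p)^(7−k) over k:
  k=3: C(7,3)·0.166667^3·0.833333^4 = 0.07814
  k=4: C(7,4)·0.166667^4·0.833333^3 = 0.01563
  k=5: C(7,5)·0.166667^5·0.833333^2 = 0.00188
  k=6: C(7,6)·0.166667^6·0.833333^1 = 0.00013
  k=7: C(7,7)·0.166667^7·0.833333^0 = 0.00000
Total = 0.09578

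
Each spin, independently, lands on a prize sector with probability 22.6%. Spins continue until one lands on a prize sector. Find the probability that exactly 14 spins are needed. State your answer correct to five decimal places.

0.00809

Geometric (trials to first success), p = 0.226.
P(Y = 14) = (1−p)^13 · p = 0.035779 · 0.226 = 0.0080861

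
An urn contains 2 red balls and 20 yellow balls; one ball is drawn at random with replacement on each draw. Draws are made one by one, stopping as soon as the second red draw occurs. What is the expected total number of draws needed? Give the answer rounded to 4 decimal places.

22.0000

Y = total draws until the second success; negative binomial with r=2, p=0.090909.
E[Y] = r / p = 2 / 0.090909 = 22.000000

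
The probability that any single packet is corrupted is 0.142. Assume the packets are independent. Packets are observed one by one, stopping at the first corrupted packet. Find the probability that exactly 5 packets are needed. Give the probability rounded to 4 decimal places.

0.0770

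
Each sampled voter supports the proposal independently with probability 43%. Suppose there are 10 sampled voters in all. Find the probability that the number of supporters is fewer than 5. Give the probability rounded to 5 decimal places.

0.55639

X ~ Binomial(10, 0.43); P(X ≤ 4) = Σ C(10,k) p^k (1−p)^(10−k) over k:
  k=0: C(10,0)·0.43^0·0.57^10 = 0.0036203
  k=1: C(10,1)·0.43^1·0.57^9 = 0.0273113
  k=2: C(10,2)·0.43^2·0.57^8 = 0.0927146
  k=3: C(10,3)·0.43^3·0.57^7 = 0.1865136
  k=4: C(10,4)·0.43^4·0.57^6 = 0.2462307
Total = 0.5563906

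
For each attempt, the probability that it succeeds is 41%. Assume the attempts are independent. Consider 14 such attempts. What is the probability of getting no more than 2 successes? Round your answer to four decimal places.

0.0339

X ~ Binomial(14, 0.41); P(X ≤ 2) = Σ C(14,k) p^k (1−p)^(14−k) over k:
  k=0: C(14,0)·0.41^0·0.59^14 = 0.000619
  k=1: C(14,1)·0.41^1·0.59^13 = 0.006025
  k=2: C(14,2)·0.41^2·0.59^12 = 0.027217
Total = 0.033861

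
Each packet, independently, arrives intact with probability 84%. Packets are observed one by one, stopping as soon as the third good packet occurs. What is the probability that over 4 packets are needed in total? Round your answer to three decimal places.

Needing more than 4 packets ⇔ fewer than 3 successes in the first 4. With X ~ Binomial(4, 0.84), P(Y > 4) = P(X ≤ 2).
  k=0: C(4,0)·0.84^0·0.16^4 = 0.00066
  k=1: C(4,1)·0.84^1·0.16^3 = 0.01376
  k=2: C(4,2)·0.84^2·0.16^2 = 0.10838
P(X ≤ 2) = 0.12280

0.123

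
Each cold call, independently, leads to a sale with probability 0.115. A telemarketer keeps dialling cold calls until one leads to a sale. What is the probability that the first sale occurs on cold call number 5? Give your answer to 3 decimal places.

0.071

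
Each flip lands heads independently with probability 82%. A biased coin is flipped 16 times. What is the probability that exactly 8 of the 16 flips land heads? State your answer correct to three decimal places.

X ~ Binomial(n=16, p=0.82).
P(X=8) = C(16,8) · p^8 · (1−p)^8
= 12870 · 0.20441 · 1.102e-06 = 0.00290

0.003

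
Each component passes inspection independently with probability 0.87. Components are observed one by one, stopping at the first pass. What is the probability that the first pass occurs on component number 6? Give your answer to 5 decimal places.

0.00003

Geometric (trials to first success), p = 0.87.
P(Y = 6) = (1−p)^5 · p = 3.7129e-05 · 0.87 = 0.0000323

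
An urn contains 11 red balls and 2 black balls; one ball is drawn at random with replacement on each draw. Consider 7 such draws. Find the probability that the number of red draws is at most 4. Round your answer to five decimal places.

0.07859

X ~ Binomial(7, 0.846154); P(X ≤ 4) = Σ C(7,k) p^k (1−p)^(7−k) over k:
  k=0: C(7,0)·0.846154^0·0.153846^7 = 0.0000020
  k=1: C(7,1)·0.846154^1·0.153846^6 = 0.0000785
  k=2: C(7,2)·0.846154^2·0.153846^5 = 0.0012958
  k=3: C(7,3)·0.846154^3·0.153846^4 = 0.0118785
  k=4: C(7,4)·0.846154^4·0.153846^3 = 0.0653319
Total = 0.0785868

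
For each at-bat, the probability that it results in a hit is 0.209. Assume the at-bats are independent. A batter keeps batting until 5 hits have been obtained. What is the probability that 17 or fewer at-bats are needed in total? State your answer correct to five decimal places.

0.27304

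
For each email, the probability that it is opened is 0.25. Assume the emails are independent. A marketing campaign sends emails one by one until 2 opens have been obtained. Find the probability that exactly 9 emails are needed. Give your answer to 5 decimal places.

Y = trial on which the second success occurs; negative binomial, r=2, p=0.25.
P(Y=9) = C(8,1) · p^2 · (1−p)^7
= 8 · 0.0625 · 0.13348 = 0.0667419

0.06674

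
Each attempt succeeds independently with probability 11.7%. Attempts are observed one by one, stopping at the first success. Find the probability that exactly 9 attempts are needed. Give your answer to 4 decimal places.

Geometric (trials to first success), p = 0.117.
P(Y = 9) = (1−p)^8 · p = 0.36956 · 0.117 = 0.043239

0.0432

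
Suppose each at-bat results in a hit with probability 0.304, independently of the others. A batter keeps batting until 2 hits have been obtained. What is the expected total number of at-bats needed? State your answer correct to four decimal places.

Y = total at-bats until the second success; negative binomial with r=2, p=0.304.
E[Y] = r / p = 2 / 0.304 = 6.578947

6.5789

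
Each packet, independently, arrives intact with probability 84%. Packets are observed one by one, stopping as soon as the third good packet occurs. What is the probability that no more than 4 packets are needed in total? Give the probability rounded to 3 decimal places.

Finishing within 4 packets ⇔ at least 3 successes in the first 4. With X ~ Binomial(4, 0.84), P(Y ≤ 4) = 1 − P(X ≤ 2).
  k=0: C(4,0)·0.84^0·0.16^4 = 0.00066
  k=1: C(4,1)·0.84^1·0.16^3 = 0.01376
  k=2: C(4,2)·0.84^2·0.16^2 = 0.10838
1 − 0.12280 = 0.87720

0.877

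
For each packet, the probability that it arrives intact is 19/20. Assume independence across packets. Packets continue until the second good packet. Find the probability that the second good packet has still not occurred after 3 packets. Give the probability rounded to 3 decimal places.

0.007

Needing more than 3 packets ⇔ fewer than 2 successes in the first 3. With X ~ Binomial(3, 0.95), P(Y > 3) = P(X ≤ 1).
  k=0: C(3,0)·0.95^0·0.05^3 = 0.00013
  k=1: C(3,1)·0.95^1·0.05^2 = 0.00713
P(X ≤ 1) = 0.00725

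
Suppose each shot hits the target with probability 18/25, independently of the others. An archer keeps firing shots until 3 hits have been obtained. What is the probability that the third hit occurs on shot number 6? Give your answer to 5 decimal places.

Y = trial on which the third success occurs; negative binomial, r=3, p=0.72.
P(Y=6) = C(5,2) · p^3 · (1−p)^3
= 10 · 0.37325 · 0.021952 = 0.0819354

0.08194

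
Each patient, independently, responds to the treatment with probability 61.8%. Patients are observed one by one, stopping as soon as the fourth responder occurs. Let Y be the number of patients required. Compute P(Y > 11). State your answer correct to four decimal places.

0.0218

Needing more than 11 patients ⇔ fewer than 4 successes in the first 11. With X ~ Binomial(11, 0.618), P(Y > 11) = P(X ≤ 3).
  k=0: C(11,0)·0.618^0·0.382^11 = 0.000025
  k=1: C(11,1)·0.618^1·0.382^10 = 0.000450
  k=2: C(11,2)·0.618^2·0.382^9 = 0.003638
  k=3: C(11,3)·0.618^3·0.382^8 = 0.017659
P(X ≤ 3) = 0.021772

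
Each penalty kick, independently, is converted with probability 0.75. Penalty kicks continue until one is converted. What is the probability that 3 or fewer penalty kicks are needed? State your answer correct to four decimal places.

Y = number of penalty kicks to the first success; geometric, p = 0.75.
P(Y ≤ 3) = 1 − (1−p)^3 = 1 − 0.015625 = 0.984375

0.9844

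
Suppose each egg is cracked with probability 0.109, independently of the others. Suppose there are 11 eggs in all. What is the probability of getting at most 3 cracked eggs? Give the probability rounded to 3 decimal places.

X ~ Binomial(11, 0.109); P(X ≤ 3) = Σ C(11,k) p^k (1−p)^(11−k) over k:
  k=0: C(11,0)·0.109^0·0.891^11 = 0.28097
  k=1: C(11,1)·0.109^1·0.891^10 = 0.37809
  k=2: C(11,2)·0.109^2·0.891^9 = 0.23127
  k=3: C(11,3)·0.109^3·0.891^8 = 0.08488
Total = 0.97520

0.975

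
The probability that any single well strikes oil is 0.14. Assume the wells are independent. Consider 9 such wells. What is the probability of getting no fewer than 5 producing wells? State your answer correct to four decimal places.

X ~ Binomial(9, 0.14); P(X ≥ 5) = Σ C(9,k) p^k (1−p)^(9−k) over k:
  k=5: C(9,5)·0.14^5·0.86^4 = 0.003707
  k=6: C(9,6)·0.14^6·0.86^3 = 0.000402
  k=7: C(9,7)·0.14^7·0.86^2 = 0.000028
  k=8: C(9,8)·0.14^8·0.86^1 = 0.000001
  k=9: C(9,9)·0.14^9·0.86^0 = 0.000000
Total = 0.004138

0.0041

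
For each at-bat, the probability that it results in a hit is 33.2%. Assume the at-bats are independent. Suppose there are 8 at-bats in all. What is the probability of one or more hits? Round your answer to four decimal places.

P(at least one) = 1 − P(none) = 1 − (1 − 0.332)^8
= 1 − 0.039647 = 0.960353

0.9604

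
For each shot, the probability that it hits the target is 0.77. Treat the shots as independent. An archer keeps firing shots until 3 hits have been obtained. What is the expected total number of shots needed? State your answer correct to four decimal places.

Y = total shots until the third success; negative binomial with r=3, p=0.77.
E[Y] = r / p = 3 / 0.77 = 3.896104

3.8961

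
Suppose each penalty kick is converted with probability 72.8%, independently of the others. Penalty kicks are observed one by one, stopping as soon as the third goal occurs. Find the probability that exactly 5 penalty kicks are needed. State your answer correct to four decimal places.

Y = trial on which the third success occurs; negative binomial, r=3, p=0.728.
P(Y=5) = C(4,2) · p^3 · (1−p)^2
= 6 · 0.38583 · 0.073984 = 0.171271

0.1713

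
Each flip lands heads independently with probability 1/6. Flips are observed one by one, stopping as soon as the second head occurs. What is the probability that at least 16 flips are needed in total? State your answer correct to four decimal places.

0.2596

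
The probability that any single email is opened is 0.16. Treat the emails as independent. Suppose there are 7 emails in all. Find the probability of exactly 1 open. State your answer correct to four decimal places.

X ~ Binomial(n=7, p=0.16).
P(X=1) = C(7,1) · p^1 · (1−p)^6
= 7 · 0.16 · 0.3513 = 0.393454

0.3935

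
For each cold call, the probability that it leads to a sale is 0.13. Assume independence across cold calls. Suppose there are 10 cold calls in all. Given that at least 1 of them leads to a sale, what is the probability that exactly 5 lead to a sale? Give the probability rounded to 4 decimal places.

0.0062

X ~ Binomial(10, 0.13). Want P(X=5 | X≥1) = P(X=5) / P(X≥1).
P(X=5) = C(10,5)·0.13^5·0.87^5 = 0.004664
P(X≥1) = 1 − 0.248423 = 0.751577
Ratio = 0.004664 / 0.751577 = 0.006205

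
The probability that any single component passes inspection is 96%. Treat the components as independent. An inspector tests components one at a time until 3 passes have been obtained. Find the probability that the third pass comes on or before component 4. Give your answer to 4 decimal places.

Finishing within 4 components ⇔ at least 3 successes in the first 4. With X ~ Binomial(4, 0.96), P(Y ≤ 4) = 1 − P(X ≤ 2).
  k=0: C(4,0)·0.96^0·0.04^4 = 0.000003
  k=1: C(4,1)·0.96^1·0.04^3 = 0.000246
  k=2: C(4,2)·0.96^2·0.04^2 = 0.008847
1 − 0.009096 = 0.990904

0.9909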